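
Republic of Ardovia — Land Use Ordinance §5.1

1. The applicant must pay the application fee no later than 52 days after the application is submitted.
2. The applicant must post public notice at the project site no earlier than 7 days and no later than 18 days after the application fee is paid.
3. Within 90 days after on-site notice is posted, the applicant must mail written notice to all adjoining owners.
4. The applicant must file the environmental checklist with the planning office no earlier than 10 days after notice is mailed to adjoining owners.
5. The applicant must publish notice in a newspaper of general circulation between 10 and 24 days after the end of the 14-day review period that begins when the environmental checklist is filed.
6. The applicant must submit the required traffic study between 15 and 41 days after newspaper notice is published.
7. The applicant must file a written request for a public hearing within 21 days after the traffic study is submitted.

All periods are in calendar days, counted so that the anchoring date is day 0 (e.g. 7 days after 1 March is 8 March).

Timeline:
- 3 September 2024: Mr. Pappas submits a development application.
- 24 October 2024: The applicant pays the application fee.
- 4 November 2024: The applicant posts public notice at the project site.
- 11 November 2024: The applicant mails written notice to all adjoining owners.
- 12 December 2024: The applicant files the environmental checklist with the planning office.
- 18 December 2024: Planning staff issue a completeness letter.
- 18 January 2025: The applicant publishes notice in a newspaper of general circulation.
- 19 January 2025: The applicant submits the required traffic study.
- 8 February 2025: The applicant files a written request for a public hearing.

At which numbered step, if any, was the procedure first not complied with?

(1) due by 3 September 2024 + 52 days = 25 October 2024; completed 24 October 2024, before the deadline.
(2) the permitted window runs from 24 October 2024 + 7 = 31 October 2024 to 24 October 2024 + 18 = 11 November 2024; done 4 November 2024 — within the window.
(3) due by 4 November 2024 + 90 days = 2 February 2025; done 11 November 2024 — timely.
(4) permitted from 11 November 2024 + 10 days = 21 November 2024 onward; done 12 December 2024, after the minimum wait.
(5) the permitted window runs from 26 December 2024 + 10 = 5 January 2025 to 26 December 2024 + 24 = 19 January 2025; done 18 January 2025 — within the window.
(6) the permitted window runs from 18 January 2025 + 15 = 2 February 2025 to 18 January 2025 + 41 = 28 February 2025; 19 January 2025 is 14 days too early.

Step 6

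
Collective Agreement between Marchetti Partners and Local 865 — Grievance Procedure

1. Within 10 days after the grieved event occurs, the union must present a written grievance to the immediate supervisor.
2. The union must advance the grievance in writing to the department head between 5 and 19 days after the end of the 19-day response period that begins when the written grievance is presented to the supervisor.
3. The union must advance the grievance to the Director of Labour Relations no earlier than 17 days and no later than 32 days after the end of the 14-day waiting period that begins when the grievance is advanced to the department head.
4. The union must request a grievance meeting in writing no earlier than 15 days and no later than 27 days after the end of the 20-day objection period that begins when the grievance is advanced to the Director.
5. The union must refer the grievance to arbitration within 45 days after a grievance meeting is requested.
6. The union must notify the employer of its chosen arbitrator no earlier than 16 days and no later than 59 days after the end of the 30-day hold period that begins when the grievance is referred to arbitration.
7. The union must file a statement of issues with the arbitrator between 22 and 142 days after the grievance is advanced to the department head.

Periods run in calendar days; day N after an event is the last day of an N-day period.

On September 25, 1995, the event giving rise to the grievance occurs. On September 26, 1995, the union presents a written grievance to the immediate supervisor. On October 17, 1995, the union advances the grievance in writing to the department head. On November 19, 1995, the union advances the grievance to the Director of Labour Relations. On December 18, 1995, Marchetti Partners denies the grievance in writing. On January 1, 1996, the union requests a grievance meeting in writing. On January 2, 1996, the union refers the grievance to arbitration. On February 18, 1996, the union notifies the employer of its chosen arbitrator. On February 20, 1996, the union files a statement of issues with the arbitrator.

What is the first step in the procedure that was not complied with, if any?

(1) due by September 25, 1995 + 10 days = October 5, 1995; September 26, 1995 is within that limit.
(2) the permitted window runs from October 15, 1995 + 5 = October 20, 1995 to October 15, 1995 + 19 = November 3, 1995; October 17, 1995 is 3 days too early.
The procedure was therefore not followed at step 2.

Step 2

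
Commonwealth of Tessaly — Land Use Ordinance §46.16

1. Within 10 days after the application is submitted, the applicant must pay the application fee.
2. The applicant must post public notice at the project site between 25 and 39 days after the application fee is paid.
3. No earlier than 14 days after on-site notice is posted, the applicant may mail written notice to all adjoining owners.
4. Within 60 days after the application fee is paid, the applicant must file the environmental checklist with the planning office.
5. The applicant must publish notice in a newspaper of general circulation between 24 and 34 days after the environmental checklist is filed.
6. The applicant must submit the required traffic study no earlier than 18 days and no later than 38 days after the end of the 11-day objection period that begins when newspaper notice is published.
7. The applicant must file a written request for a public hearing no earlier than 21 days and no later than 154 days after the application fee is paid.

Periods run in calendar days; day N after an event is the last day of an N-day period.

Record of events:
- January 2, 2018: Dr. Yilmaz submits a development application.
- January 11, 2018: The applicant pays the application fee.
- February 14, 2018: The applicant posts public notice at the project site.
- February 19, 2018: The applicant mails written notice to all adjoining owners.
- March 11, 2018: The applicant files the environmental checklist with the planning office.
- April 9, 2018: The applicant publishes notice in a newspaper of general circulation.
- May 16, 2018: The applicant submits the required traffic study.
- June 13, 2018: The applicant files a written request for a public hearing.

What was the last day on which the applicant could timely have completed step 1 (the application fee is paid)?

Step 1 runs from January 2, 2018, when the application is submitted. 10 days after January 2, 2018 is January 12, 2018.

January 12, 2018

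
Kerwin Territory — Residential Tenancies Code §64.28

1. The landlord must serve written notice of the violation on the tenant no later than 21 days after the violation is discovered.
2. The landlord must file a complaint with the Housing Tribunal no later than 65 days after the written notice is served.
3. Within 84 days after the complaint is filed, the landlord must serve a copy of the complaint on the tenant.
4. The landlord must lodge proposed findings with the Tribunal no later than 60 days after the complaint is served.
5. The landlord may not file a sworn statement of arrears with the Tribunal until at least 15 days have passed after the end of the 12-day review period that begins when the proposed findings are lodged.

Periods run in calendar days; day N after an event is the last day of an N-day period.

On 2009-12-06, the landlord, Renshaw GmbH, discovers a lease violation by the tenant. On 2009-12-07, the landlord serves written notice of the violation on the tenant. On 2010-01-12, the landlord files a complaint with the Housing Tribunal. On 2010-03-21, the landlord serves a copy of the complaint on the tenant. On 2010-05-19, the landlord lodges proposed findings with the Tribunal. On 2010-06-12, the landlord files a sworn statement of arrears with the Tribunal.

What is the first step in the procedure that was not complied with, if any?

Step 5

Step 1 — counting 21 days from 2009-12-06 (when the violation is discovered) gives a deadline of 2009-12-27; 2009-12-07 is within that limit.
Step 2 — counting 65 days from 2009-12-07 (when the written notice is served) gives a deadline of 2010-02-10; completed 2010-01-12, before the deadline.
Step 3 — counting 84 days from 2010-01-12 (when the complaint is filed) gives a deadline of 2010-04-06; done 2010-03-21 — timely.
Step 4 — counting 60 days from 2010-03-21 (when the complaint is served) gives a deadline of 2010-05-20; completed 2010-05-19, before the deadline.
Step 5 — must wait 15 days from 2010-05-31 (end of the 12-day review period, which began when the proposed findings are lodged on 2010-05-19), so not before 2010-06-15; done 2010-06-12 — 3 days too early.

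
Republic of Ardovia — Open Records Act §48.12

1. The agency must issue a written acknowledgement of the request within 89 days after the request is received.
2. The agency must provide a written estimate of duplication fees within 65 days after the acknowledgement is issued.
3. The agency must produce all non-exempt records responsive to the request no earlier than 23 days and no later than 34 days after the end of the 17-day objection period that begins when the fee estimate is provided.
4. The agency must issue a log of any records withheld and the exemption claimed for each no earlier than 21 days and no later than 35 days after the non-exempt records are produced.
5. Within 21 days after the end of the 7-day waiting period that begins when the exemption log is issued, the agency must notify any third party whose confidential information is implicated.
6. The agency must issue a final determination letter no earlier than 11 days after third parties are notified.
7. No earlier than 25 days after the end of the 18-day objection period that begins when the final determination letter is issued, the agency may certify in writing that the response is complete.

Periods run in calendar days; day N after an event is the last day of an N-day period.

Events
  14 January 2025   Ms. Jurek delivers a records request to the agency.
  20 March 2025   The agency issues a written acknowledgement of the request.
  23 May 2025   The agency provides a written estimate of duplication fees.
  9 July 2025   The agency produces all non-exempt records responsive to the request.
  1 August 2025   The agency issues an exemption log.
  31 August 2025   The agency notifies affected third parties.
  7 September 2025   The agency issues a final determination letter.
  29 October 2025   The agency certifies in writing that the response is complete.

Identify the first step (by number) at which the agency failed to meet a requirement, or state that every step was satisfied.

Step 1 — counting 89 days from 14 January 2025 (when the request is received) gives a deadline of 13 April 2025; completed 20 March 2025, before the deadline.
Step 2 — counting 65 days from 20 March 2025 (when the acknowledgement is issued) gives a deadline of 24 May 2025; done 23 May 2025 — timely.
Step 3 — 23 and 34 days from 9 June 2025 (end of the 17-day objection period, which began when the fee estimate is provided on 23 May 2025) are 2 July 2025 and 13 July 2025 respectively; 9 July 2025 falls inside that range.
Step 4 — 21 and 35 days from 9 July 2025 (when the non-exempt records are produced) are 30 July 2025 and 13 August 2025 respectively; done 1 August 2025, which is between those dates.
Step 5 — counting 21 days from 8 August 2025 (end of the 7-day waiting period, which began when the exemption log is issued on 1 August 2025) gives a deadline of 29 August 2025; done 31 August 2025 — 2 days late.
The analysis stops there.

Step 5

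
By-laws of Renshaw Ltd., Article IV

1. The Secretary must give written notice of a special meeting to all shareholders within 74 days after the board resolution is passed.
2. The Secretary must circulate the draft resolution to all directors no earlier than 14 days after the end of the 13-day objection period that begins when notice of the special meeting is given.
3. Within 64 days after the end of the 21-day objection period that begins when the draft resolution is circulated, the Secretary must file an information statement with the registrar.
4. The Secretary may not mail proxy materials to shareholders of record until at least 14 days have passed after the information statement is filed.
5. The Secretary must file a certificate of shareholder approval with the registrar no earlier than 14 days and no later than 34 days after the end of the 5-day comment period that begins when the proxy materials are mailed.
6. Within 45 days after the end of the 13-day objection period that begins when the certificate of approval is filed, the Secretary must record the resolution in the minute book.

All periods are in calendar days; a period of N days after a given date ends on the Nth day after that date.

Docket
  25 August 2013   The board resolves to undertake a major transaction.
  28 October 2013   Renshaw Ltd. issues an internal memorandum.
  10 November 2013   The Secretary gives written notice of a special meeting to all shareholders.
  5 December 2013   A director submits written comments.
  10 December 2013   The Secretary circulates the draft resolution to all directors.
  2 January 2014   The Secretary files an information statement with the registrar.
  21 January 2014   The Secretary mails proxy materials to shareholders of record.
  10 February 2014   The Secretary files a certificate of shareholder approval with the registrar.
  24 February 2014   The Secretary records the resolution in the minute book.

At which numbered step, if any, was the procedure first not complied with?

Step 1: 74 days after 25 August 2013 (when the board resolution is passed) is 7 November 2013; done 10 November 2013 — 3 days late.
Later steps need not be reached.

Step 1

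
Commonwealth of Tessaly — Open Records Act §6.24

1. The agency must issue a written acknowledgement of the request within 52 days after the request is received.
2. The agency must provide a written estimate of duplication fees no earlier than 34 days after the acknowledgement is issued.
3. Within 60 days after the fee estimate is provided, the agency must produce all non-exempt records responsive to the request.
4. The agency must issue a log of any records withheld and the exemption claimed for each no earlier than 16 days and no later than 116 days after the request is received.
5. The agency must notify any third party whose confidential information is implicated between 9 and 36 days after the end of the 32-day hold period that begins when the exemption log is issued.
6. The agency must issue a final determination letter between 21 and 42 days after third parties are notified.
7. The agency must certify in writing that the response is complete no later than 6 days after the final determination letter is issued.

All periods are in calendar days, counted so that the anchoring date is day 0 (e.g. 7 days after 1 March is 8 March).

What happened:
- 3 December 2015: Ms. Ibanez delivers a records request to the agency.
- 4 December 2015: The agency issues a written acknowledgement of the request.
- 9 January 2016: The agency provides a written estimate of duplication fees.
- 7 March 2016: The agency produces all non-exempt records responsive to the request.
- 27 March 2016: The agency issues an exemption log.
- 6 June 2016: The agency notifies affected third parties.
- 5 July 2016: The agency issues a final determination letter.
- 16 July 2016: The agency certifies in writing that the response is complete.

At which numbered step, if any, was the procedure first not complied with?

Step 5

Step 1: 52 days after 3 December 2015 (when the request is received) is 24 January 2016; 4 December 2015 is within that limit.
Step 2: the earliest permitted date is 34 days after 4 December 2015 (when the acknowledgement is issued), i.e. 7 January 2016; done 9 January 2016, after the minimum wait.
Step 3: 60 days after 9 January 2016 (when the fee estimate is provided) is 9 March 2016; completed 7 March 2016, before the deadline.
Step 4: the window is 16–116 days after 3 December 2015 (when the request is received), so 19 December 2015 through 28 March 2016; 27 March 2016 falls inside that range.
Step 5: the window is 9–36 days after 28 April 2016 (end of the 32-day hold period, which began when the exemption log is issued on 27 March 2016), so 7 May 2016 through 3 June 2016; done 6 June 2016 — 3 days after the window closed.
The analysis stops there.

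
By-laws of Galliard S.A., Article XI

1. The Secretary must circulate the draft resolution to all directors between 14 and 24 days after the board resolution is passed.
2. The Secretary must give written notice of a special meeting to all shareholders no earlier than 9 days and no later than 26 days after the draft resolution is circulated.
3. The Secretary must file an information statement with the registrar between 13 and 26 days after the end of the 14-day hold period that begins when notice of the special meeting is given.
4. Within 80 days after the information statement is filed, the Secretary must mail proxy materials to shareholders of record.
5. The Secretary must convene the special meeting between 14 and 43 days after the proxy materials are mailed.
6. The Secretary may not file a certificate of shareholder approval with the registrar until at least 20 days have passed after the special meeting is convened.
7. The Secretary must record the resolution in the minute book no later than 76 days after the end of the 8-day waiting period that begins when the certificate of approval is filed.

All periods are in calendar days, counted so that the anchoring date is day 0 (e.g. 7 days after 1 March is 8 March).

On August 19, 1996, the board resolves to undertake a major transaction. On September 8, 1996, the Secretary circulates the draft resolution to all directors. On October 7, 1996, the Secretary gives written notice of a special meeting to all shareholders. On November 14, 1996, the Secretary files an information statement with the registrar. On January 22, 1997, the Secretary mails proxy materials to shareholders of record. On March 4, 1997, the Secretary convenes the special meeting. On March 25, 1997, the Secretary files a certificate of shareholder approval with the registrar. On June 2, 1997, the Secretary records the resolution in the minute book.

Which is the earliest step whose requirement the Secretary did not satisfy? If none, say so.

Step 2

(1) the permitted window runs from August 19, 1996 + 14 = September 2, 1996 to August 19, 1996 + 24 = September 12, 1996; September 8, 1996 falls inside that range.
(2) the permitted window runs from September 8, 1996 + 9 = September 17, 1996 to September 8, 1996 + 26 = October 4, 1996; done October 7, 1996 — 3 days after the window closed.
The procedure was therefore not followed at step 2.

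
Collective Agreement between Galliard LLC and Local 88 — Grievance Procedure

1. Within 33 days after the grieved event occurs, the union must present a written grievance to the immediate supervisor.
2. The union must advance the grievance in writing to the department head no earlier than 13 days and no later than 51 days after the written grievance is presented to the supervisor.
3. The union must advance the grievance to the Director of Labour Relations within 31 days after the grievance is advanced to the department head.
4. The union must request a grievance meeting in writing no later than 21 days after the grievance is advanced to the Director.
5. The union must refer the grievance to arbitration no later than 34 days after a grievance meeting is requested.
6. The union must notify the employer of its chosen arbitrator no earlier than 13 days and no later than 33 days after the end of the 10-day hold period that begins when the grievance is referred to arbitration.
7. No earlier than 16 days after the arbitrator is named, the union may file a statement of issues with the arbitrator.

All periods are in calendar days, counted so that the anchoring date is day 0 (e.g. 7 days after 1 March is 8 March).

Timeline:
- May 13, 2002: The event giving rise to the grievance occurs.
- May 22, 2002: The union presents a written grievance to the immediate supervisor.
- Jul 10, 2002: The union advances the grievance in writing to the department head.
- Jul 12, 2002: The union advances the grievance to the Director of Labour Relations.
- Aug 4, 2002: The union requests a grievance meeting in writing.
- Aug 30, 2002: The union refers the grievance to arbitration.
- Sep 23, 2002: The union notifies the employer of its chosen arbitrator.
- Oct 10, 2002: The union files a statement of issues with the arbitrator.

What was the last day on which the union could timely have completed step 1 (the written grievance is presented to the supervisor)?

Jun 15, 2002

Step 1 runs from May 13, 2002, when the grieved event occurs. 33 days after May 13, 2002 is Jun 15, 2002.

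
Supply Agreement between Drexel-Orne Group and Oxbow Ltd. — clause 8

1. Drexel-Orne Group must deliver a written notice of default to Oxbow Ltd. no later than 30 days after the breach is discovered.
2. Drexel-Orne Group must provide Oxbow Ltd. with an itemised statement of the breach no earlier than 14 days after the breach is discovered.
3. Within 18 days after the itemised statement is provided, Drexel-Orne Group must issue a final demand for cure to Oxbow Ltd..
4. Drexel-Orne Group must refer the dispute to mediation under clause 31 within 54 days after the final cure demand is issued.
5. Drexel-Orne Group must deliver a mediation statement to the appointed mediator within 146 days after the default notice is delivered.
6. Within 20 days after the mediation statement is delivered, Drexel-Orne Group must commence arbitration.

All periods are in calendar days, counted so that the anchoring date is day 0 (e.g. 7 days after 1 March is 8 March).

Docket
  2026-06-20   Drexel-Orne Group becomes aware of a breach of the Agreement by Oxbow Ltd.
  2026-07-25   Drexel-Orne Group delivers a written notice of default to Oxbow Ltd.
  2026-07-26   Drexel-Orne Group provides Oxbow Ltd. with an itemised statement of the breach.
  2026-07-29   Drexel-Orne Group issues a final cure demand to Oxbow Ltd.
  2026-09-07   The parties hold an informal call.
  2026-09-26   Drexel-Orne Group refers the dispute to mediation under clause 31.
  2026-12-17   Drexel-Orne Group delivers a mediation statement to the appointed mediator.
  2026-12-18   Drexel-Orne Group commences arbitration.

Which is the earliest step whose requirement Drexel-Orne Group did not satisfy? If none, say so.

Step 1

(1) due by 2026-06-20 + 30 days = 2026-07-20; not done until 2026-07-25, 5 days after the deadline.
The analysis stops there.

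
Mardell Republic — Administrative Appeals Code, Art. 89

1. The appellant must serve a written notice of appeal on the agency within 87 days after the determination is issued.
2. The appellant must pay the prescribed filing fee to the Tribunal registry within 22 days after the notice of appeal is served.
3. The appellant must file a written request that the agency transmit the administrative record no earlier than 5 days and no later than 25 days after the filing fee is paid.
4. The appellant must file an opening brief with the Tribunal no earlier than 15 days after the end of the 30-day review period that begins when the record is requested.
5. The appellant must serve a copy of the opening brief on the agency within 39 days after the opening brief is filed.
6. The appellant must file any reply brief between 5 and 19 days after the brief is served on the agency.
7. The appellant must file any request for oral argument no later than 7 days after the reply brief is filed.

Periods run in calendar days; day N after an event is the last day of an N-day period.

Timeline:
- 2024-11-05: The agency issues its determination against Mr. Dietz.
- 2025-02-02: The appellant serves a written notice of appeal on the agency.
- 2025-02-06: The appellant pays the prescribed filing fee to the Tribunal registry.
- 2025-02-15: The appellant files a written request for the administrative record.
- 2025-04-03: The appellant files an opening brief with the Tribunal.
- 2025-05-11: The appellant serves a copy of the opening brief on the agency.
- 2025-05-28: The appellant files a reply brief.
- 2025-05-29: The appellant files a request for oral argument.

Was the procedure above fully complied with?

No

Step 1 — counting 87 days from 2024-11-05 (when the determination is issued) gives a deadline of 2025-01-31; done 2025-02-02 — 2 days late.
The procedure was therefore not followed at step 1.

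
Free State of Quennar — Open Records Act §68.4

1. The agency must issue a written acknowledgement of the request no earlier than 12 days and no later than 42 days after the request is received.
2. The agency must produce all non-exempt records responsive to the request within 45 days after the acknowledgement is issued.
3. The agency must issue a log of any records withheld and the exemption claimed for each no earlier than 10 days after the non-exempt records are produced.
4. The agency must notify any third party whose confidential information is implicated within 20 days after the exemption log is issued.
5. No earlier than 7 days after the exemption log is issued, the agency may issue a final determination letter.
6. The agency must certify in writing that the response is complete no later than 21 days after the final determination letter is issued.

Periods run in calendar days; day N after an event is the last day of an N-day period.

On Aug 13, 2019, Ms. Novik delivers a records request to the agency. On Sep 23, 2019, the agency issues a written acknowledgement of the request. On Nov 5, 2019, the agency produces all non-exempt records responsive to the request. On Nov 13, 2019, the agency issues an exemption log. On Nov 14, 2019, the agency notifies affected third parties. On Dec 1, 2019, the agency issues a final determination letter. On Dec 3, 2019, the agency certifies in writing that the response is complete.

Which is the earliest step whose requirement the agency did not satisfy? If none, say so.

(1) the permitted window runs from Aug 13, 2019 + 12 = Aug 25, 2019 to Aug 13, 2019 + 42 = Sep 24, 2019; done Sep 23, 2019, which is between those dates.
(2) due by Sep 23, 2019 + 45 days = Nov 7, 2019; Nov 5, 2019 is within that limit.
(3) permitted from Nov 5, 2019 + 10 days = Nov 15, 2019 onward; done Nov 13, 2019 — 2 days too early.

Step 3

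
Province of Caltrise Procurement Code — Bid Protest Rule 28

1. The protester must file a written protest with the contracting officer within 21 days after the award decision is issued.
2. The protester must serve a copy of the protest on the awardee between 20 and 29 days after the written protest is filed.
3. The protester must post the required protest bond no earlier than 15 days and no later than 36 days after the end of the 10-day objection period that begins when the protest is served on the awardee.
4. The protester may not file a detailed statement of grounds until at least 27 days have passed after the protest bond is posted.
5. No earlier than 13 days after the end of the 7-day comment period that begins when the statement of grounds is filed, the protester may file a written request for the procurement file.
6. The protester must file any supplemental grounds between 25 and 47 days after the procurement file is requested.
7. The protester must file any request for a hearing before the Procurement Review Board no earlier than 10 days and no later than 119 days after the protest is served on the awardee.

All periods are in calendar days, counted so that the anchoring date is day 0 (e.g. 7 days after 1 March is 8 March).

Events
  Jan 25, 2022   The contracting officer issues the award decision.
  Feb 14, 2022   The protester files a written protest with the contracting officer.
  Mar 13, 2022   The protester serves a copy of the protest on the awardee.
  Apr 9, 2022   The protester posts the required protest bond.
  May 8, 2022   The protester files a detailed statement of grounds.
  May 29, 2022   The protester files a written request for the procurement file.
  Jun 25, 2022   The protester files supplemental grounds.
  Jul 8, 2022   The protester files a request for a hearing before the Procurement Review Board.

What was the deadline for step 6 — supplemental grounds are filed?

Jul 15, 2022

Step 6 runs from May 29, 2022, when the procurement file is requested. The window is 25–47 days after May 29, 2022; it closes on Jul 15, 2022.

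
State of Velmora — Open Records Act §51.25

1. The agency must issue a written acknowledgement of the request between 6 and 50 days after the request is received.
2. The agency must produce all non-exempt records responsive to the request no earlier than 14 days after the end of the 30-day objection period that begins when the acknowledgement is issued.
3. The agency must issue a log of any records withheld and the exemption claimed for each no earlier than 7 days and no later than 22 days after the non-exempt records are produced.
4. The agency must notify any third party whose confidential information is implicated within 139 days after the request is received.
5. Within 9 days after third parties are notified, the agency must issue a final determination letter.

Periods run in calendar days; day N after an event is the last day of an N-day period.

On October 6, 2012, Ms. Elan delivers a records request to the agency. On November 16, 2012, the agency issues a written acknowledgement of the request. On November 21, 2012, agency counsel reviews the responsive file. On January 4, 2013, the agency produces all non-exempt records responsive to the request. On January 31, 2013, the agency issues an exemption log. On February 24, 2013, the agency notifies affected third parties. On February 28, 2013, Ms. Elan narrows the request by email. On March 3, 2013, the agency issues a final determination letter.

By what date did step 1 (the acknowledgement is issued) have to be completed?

Step 1 runs from October 6, 2012, when the request is received. The window is 6–50 days after October 6, 2012; it closes on November 25, 2012.

November 25, 2012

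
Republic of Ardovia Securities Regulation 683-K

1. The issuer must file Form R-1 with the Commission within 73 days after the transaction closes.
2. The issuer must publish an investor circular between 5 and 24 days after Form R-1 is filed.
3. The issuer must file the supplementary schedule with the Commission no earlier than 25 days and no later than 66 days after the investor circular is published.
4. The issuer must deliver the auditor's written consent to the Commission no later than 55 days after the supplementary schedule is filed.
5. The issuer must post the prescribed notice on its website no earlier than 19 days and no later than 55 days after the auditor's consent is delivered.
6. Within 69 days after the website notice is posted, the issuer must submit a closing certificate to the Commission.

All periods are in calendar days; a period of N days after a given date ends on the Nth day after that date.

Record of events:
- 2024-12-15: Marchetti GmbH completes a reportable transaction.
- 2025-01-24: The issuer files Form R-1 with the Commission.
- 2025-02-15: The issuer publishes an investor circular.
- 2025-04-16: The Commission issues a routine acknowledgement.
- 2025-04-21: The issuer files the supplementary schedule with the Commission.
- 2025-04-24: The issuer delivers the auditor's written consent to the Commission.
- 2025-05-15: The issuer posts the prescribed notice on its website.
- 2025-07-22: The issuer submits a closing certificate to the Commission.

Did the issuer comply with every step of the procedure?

Yes

(1) due by 2024-12-15 + 73 days = 2025-02-26; 2025-01-24 is within that limit.
(2) the permitted window runs from 2025-01-24 + 5 = 2025-01-29 to 2025-01-24 + 24 = 2025-02-17; done 2025-02-15, which is between those dates.
(3) the permitted window runs from 2025-02-15 + 25 = 2025-03-12 to 2025-02-15 + 66 = 2025-04-22; done 2025-04-21, which is between those dates.
(4) due by 2025-04-21 + 55 days = 2025-06-15; completed 2025-04-24, before the deadline.
(5) the permitted window runs from 2025-04-24 + 19 = 2025-05-13 to 2025-04-24 + 55 = 2025-06-18; done 2025-05-15, which is between those dates.
(6) due by 2025-05-15 + 69 days = 2025-07-23; completed 2025-07-22, before the deadline.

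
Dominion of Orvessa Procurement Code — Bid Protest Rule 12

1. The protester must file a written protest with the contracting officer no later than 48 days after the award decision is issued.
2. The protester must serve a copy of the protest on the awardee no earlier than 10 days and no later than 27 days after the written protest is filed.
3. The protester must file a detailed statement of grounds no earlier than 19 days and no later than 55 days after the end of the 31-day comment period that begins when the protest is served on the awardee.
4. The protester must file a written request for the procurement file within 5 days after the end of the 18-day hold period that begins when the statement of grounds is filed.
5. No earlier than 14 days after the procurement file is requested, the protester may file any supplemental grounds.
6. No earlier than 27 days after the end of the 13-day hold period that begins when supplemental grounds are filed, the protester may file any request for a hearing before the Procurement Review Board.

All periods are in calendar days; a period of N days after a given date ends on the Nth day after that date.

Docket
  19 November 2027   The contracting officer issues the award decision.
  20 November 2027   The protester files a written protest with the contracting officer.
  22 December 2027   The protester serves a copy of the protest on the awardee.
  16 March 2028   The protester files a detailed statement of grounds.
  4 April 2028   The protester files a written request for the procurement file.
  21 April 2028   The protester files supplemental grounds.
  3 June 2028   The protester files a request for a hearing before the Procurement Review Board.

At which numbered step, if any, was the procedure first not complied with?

(1) due by 19 November 2027 + 48 days = 6 January 2028; done 20 November 2027 — timely.
(2) the permitted window runs from 20 November 2027 + 10 = 30 November 2027 to 20 November 2027 + 27 = 17 December 2027; done 22 December 2027 — 5 days after the window closed.

Step 2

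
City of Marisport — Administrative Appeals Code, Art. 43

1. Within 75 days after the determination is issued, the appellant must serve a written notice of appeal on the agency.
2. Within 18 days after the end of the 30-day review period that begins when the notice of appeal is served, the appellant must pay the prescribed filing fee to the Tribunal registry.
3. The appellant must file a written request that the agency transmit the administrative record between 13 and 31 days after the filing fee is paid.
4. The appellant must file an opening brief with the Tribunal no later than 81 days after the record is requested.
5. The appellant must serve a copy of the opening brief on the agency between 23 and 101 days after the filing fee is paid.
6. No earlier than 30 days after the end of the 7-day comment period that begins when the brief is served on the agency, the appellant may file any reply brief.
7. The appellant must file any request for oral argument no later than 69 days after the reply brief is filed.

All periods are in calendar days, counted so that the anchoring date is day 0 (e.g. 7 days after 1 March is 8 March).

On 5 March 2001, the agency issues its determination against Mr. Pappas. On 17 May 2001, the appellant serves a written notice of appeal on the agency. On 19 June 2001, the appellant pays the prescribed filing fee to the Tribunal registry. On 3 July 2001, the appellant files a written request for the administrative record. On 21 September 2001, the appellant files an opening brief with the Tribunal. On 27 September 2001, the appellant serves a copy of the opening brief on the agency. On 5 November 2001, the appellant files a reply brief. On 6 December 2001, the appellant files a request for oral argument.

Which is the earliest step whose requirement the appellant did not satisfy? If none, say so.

None — every step was satisfied

Step 1 — counting 75 days from 5 March 2001 (when the determination is issued) gives a deadline of 19 May 2001; done 17 May 2001 — timely.
Step 2 — counting 18 days from 16 June 2001 (end of the 30-day review period, which began when the notice of appeal is served on 17 May 2001) gives a deadline of 4 July 2001; completed 19 June 2001, before the deadline.
Step 3 — 13 and 31 days from 19 June 2001 (when the filing fee is paid) are 2 July 2001 and 20 July 2001 respectively; done 3 July 2001, which is between those dates.
Step 4 — counting 81 days from 3 July 2001 (when the record is requested) gives a deadline of 22 September 2001; 21 September 2001 is within that limit.
Step 5 — 23 and 101 days from 19 June 2001 (when the filing fee is paid) are 12 July 2001 and 28 September 2001 respectively; done 27 September 2001 — within the window.
Step 6 — must wait 30 days from 4 October 2001 (end of the 7-day comment period, which began when the brief is served on the agency on 27 September 2001), so not before 3 November 2001; done 5 November 2001 — permitted.
Step 7 — counting 69 days from 5 November 2001 (when the reply brief is filed) gives a deadline of 13 January 2002; done 6 December 2001 — timely.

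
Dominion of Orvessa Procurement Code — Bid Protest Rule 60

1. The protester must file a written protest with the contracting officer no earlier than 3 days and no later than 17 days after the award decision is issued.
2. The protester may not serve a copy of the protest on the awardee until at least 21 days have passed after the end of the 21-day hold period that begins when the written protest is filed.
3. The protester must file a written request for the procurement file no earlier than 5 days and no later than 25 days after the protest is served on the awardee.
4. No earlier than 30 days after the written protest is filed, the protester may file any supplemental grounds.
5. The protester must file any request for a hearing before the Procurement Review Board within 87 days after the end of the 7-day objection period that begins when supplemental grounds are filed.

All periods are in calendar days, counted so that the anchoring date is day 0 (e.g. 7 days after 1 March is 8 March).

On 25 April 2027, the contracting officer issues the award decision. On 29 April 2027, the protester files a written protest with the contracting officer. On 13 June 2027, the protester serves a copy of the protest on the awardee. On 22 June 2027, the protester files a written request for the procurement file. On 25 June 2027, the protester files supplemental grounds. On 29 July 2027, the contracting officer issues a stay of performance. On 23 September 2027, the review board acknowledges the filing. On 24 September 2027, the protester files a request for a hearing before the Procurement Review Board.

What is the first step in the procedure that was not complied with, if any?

None — every step was satisfied

(1) the permitted window runs from 25 April 2027 + 3 = 28 April 2027 to 25 April 2027 + 17 = 12 May 2027; done 29 April 2027, which is between those dates.
(2) permitted from 20 May 2027 + 21 days = 10 June 2027 onward; done 13 June 2027, after the minimum wait.
(3) the permitted window runs from 13 June 2027 + 5 = 18 June 2027 to 13 June 2027 + 25 = 8 July 2027; done 22 June 2027 — within the window.
(4) permitted from 29 April 2027 + 30 days = 29 May 2027 onward; 25 June 2027 is on or after that date.
(5) due by 2 July 2027 + 87 days = 27 September 2027; done 24 September 2027 — timely.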